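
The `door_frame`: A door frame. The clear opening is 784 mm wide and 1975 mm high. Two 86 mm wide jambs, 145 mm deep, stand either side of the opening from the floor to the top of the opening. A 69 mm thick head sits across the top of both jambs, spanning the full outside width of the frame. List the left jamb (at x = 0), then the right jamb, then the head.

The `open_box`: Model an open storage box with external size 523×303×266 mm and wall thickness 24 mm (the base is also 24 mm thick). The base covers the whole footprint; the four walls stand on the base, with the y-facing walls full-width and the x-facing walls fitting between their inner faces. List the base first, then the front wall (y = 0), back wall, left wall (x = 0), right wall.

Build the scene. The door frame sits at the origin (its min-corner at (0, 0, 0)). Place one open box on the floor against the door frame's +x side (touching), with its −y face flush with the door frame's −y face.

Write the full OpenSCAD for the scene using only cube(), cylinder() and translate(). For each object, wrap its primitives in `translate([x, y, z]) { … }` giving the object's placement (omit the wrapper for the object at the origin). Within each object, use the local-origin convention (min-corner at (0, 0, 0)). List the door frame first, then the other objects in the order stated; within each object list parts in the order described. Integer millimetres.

cube([86, 145, 1975]);
translate([870, 0, 0]) cube([86, 145, 1975]);
translate([0, 0, 1975]) cube([956, 145, 69]);
translate([956, 0, 0]) {
  cube([523, 303, 24]);
  translate([0, 0, 24]) cube([523, 24, 242]);
  translate([0, 279, 24]) cube([523, 24, 242]);
  translate([0, 24, 24]) cube([24, 255, 242]);
  translate([499, 24, 24]) cube([24, 255, 242]);
}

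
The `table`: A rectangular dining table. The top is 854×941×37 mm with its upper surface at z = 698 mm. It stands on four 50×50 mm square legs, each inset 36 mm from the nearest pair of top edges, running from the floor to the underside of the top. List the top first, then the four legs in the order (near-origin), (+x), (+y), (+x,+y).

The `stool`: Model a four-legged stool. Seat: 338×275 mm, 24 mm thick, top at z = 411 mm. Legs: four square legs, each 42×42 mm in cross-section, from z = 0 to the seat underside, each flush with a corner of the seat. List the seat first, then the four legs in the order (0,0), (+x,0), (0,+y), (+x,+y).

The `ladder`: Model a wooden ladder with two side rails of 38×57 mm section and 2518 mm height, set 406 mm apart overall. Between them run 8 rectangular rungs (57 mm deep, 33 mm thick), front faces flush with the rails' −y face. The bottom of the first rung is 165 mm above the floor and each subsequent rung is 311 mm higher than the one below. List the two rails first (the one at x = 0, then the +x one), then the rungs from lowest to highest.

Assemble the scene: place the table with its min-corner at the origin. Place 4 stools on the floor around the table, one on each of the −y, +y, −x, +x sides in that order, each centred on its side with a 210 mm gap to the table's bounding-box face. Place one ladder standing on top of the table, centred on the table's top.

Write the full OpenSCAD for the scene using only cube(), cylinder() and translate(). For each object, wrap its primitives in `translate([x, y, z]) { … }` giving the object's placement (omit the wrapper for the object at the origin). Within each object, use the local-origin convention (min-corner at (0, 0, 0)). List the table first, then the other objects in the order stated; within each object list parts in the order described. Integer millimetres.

translate([0, 0, 661]) cube([854, 941, 37]);
translate([36, 36, 0]) cube([50, 50, 661]);
translate([768, 36, 0]) cube([50, 50, 661]);
translate([36, 855, 0]) cube([50, 50, 661]);
translate([768, 855, 0]) cube([50, 50, 661]);
translate([258, -485, 0]) {
  translate([0, 0, 387]) cube([338, 275, 24]);
  cube([42, 42, 387]);
  translate([296, 0, 0]) cube([42, 42, 387]);
  translate([0, 233, 0]) cube([42, 42, 387]);
  translate([296, 233, 0]) cube([42, 42, 387]);
}
translate([258, 1151, 0]) {
  translate([0, 0, 387]) cube([338, 275, 24]);
  cube([42, 42, 387]);
  translate([296, 0, 0]) cube([42, 42, 387]);
  translate([0, 233, 0]) cube([42, 42, 387]);
  translate([296, 233, 0]) cube([42, 42, 387]);
}
translate([-548, 333, 0]) {
  translate([0, 0, 387]) cube([338, 275, 24]);
  cube([42, 42, 387]);
  translate([296, 0, 0]) cube([42, 42, 387]);
  translate([0, 233, 0]) cube([42, 42, 387]);
  translate([296, 233, 0]) cube([42, 42, 387]);
}
translate([1064, 333, 0]) {
  translate([0, 0, 387]) cube([338, 275, 24]);
  cube([42, 42, 387]);
  translate([296, 0, 0]) cube([42, 42, 387]);
  translate([0, 233, 0]) cube([42, 42, 387]);
  translate([296, 233, 0]) cube([42, 42, 387]);
}
translate([224, 442, 698]) {
  cube([38, 57, 2518]);
  translate([368, 0, 0]) cube([38, 57, 2518]);
  translate([38, 0, 165]) cube([330, 57, 33]);
  translate([38, 0, 476]) cube([330, 57, 33]);
  translate([38, 0, 787]) cube([330, 57, 33]);
  translate([38, 0, 1098]) cube([330, 57, 33]);
  translate([38, 0, 1409]) cube([330, 57, 33]);
  translate([38, 0, 1720]) cube([330, 57, 33]);
  translate([38, 0, 2031]) cube([330, 57, 33]);
  translate([38, 0, 2342]) cube([330, 57, 33]);
}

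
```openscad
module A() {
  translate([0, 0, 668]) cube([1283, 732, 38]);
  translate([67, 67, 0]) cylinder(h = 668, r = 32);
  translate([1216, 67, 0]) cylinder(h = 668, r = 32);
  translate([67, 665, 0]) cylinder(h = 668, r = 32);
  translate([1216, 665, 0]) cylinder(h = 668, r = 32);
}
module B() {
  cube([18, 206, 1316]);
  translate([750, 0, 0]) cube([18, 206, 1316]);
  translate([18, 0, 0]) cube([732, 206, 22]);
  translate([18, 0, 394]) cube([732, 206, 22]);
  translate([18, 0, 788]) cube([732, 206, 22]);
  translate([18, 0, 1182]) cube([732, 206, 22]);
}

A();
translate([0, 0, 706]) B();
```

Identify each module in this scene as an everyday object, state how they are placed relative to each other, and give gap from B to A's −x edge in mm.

The bookshelf's min-x is at 0; the table's min-x is 0; gap = 0 mm.

A is a table. B is a bookshelf. The bookshelf is on top of the table. The gap from the bookshelf to the table's −x edge is 0 mm.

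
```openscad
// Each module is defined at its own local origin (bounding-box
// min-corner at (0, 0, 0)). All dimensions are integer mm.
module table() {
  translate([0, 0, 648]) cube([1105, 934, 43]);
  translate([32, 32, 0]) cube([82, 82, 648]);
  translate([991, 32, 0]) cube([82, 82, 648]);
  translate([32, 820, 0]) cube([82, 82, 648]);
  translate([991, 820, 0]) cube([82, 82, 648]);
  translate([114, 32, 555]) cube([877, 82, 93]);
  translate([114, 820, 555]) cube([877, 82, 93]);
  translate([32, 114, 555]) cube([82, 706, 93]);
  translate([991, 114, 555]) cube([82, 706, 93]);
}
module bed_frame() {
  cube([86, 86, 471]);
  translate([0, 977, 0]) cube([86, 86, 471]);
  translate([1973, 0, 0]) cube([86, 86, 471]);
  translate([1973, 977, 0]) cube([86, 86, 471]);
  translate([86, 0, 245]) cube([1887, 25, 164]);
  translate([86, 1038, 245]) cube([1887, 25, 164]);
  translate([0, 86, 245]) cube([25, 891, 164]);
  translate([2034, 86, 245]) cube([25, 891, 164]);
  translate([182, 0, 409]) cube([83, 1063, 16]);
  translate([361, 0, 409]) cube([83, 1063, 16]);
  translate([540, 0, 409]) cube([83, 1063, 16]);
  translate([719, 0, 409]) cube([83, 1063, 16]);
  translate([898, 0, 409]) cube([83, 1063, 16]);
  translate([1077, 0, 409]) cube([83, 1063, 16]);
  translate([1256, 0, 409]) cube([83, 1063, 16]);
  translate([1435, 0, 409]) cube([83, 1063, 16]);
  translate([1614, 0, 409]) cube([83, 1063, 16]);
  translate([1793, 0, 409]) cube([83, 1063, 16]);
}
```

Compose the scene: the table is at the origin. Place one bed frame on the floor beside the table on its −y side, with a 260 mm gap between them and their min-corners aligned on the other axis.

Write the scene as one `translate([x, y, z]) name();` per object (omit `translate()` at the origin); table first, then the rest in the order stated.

table();
translate([0, -1323, 0]) bed_frame();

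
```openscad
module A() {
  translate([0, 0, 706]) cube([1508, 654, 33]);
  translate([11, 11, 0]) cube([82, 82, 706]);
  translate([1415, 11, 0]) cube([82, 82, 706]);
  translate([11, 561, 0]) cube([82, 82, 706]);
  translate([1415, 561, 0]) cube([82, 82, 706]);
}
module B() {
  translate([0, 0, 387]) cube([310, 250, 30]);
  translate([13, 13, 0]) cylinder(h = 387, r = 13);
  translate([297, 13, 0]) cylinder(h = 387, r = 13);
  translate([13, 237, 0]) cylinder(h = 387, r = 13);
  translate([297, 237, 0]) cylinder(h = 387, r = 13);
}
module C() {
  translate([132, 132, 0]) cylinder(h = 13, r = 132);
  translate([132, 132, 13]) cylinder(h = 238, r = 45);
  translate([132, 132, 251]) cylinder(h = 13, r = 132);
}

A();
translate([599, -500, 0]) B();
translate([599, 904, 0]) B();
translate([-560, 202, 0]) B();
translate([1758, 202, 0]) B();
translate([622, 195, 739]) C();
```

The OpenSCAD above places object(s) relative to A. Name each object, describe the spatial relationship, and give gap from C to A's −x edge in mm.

A is a table. B is a stool. C is a spool. Four stools sit around the table at the −y, +y, −x, +x sides. The spool is on top of the table, centred. The gap from the spool to the table's −x edge is 622 mm.

The spool's min-x is at 622; the table's min-x is 0; gap = 622 mm.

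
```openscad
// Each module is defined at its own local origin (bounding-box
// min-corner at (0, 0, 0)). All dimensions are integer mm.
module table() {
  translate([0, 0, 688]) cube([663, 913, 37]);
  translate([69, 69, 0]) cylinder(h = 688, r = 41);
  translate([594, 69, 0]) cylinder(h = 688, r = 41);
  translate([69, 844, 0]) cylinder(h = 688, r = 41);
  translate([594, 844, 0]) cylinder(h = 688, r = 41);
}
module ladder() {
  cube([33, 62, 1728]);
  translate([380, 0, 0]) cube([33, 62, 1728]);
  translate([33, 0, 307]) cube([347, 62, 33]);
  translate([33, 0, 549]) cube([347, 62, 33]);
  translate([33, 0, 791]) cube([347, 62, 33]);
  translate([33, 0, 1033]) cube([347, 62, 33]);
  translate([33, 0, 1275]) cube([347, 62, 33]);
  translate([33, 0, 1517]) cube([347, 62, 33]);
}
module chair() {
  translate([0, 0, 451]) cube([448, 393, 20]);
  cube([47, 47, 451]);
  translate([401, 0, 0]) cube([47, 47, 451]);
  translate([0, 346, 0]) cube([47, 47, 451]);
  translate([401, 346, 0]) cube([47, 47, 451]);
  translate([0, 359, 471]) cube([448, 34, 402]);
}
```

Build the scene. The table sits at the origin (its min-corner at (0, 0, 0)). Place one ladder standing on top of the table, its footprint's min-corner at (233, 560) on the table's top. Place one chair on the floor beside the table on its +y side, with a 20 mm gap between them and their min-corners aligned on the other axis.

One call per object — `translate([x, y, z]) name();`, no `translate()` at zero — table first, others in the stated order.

table();
translate([233, 560, 725]) ladder();
translate([0, 933, 0]) chair();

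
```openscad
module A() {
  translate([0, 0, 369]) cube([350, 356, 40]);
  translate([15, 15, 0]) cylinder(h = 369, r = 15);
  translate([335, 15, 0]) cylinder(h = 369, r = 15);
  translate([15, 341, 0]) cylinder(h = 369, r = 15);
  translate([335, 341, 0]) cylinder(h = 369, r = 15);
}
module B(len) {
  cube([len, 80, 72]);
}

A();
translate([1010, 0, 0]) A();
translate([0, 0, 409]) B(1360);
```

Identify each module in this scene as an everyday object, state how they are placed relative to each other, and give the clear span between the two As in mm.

A is a stool. B is a beam. A beam spans the tops of two stools. The clear span between the two stools is 660 mm.

Second stool starts at x = 1010; first ends at x = 350; clear span = 1010 − 350 = 660 mm.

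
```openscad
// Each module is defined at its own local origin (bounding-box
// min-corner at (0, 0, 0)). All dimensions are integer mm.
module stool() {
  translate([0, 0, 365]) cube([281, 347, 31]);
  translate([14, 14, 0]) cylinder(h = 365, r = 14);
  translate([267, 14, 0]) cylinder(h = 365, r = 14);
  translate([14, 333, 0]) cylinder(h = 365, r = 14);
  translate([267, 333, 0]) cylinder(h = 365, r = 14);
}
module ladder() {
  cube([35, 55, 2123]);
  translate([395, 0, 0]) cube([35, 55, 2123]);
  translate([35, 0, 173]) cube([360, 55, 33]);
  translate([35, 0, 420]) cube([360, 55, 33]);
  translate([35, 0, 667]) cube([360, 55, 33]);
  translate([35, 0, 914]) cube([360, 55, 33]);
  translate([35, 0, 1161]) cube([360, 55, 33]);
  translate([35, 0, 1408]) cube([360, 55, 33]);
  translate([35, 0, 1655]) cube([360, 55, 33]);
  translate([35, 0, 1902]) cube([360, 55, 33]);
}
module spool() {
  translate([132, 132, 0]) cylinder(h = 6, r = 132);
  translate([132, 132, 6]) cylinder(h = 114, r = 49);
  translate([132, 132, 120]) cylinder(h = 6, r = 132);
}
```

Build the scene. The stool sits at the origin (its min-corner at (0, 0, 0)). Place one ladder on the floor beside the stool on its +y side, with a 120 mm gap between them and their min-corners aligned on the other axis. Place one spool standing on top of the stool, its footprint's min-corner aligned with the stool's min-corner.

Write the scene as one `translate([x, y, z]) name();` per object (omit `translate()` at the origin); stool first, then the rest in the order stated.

stool();
translate([0, 467, 0]) ladder();
translate([0, 0, 396]) spool();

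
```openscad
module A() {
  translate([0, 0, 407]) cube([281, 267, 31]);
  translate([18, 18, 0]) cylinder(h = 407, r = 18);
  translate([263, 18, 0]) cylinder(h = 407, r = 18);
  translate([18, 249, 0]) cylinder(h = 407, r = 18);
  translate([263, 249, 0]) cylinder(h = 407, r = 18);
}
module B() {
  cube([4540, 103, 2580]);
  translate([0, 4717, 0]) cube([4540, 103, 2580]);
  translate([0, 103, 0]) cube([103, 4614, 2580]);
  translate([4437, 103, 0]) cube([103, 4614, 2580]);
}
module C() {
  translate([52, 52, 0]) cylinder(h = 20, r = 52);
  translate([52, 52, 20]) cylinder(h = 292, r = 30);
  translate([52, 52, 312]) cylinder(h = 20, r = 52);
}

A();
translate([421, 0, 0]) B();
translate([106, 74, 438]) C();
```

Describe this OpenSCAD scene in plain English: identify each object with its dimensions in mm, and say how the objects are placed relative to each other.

A is a four-legged stool. The seat is 281×267 mm, 31 mm thick, top at z = 438 mm. It stands on four round legs, each 36 mm in diameter, from z = 0 to the seat underside, each leg's axis is inset half a diameter from the nearest pair of seat edges (so the leg's bounding box is flush with the corner).

B is the wall frame of a small rectangular building: four walls, each 2580 mm tall and 103 mm thick, enclosing a footprint 4540 mm (x) by 4820 mm (y) outside-to-outside, with no floor or roof. The front and back walls (the −y and +y sides) span the full width; the two side walls fit between them.

C is a spool: two coaxial disc flanges of radius 52 mm and thickness 20 mm, joined by a core cylinder of radius 30 mm and height 292 mm. The lower flange rests on z = 0 and the three cylinders share a vertical axis.

The house frame is on the floor beside the stool on its +x side. The spool is on top of the stool.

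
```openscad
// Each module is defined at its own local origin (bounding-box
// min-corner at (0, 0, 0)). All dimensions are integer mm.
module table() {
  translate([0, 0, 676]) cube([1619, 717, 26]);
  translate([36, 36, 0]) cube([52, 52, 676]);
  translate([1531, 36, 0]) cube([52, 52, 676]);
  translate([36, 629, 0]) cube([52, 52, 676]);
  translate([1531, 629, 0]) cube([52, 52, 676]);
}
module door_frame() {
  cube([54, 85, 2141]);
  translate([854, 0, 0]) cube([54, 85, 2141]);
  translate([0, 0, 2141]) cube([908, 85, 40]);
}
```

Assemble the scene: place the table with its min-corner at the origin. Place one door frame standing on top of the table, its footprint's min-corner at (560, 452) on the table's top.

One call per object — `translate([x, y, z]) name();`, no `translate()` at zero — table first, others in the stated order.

table();
translate([560, 452, 702]) door_frame();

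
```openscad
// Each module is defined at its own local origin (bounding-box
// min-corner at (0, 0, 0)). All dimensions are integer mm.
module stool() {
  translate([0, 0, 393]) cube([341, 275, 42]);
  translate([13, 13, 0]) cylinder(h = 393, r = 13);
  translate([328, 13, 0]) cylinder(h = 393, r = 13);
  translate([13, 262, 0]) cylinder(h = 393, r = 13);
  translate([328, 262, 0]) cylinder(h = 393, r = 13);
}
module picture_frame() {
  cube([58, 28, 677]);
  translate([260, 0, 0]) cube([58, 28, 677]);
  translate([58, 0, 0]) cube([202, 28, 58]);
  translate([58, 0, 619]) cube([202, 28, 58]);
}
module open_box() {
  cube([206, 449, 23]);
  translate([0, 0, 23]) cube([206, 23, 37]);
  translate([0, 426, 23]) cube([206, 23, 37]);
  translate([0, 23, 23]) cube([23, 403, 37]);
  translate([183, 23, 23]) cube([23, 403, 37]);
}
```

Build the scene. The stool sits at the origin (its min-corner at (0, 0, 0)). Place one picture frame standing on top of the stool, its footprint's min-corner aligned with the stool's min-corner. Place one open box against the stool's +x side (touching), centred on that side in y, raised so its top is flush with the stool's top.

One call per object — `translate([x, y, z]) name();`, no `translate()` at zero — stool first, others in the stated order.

stool();
translate([0, 0, 435]) picture_frame();
translate([341, -87, 375]) open_box();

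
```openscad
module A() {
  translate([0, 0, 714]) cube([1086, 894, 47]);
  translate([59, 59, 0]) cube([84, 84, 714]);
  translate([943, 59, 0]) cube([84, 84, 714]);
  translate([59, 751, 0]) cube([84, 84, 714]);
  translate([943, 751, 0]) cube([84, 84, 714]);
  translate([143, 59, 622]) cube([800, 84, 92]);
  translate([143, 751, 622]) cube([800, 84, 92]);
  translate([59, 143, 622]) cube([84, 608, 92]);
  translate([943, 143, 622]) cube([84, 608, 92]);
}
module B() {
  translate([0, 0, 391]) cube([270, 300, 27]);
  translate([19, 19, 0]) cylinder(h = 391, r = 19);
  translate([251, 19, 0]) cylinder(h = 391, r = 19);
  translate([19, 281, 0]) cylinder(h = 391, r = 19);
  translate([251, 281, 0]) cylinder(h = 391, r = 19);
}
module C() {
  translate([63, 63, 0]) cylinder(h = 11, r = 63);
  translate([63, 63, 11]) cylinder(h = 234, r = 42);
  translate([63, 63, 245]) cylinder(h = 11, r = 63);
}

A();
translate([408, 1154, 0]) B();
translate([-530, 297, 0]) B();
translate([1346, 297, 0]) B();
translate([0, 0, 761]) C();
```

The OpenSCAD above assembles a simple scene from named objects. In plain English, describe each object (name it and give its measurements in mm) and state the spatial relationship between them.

A is a table: top 1086 mm (x) × 894 mm (y), 47 mm thick, upper face at z = 761 mm, on four 84×84 mm square legs, each inset 59 mm from the nearest pair of top edges, running from z = 0 to the bottom of the top. Four apron rails, 84 mm thick and 92 mm tall, run between adjacent legs with their top edges flush with the underside of the top and their outer faces flush with the legs' outer faces.

B is a four-legged stool. The seat is a 270×300×27 mm slab whose top surface is at z = 418 mm; four round legs, each 38 mm in diameter, run from the floor (z = 0) to the underside of the seat, each leg's axis is inset half a diameter from the nearest pair of seat edges (so the leg's bounding box is flush with the corner).

C is a spool: two coaxial disc flanges of radius 63 mm and thickness 11 mm, joined by a core cylinder of radius 42 mm and height 234 mm. The lower flange rests on z = 0 and the three cylinders share a vertical axis.

Three stools sit around the table at the +y, −x, +x sides. The spool is on top of the table.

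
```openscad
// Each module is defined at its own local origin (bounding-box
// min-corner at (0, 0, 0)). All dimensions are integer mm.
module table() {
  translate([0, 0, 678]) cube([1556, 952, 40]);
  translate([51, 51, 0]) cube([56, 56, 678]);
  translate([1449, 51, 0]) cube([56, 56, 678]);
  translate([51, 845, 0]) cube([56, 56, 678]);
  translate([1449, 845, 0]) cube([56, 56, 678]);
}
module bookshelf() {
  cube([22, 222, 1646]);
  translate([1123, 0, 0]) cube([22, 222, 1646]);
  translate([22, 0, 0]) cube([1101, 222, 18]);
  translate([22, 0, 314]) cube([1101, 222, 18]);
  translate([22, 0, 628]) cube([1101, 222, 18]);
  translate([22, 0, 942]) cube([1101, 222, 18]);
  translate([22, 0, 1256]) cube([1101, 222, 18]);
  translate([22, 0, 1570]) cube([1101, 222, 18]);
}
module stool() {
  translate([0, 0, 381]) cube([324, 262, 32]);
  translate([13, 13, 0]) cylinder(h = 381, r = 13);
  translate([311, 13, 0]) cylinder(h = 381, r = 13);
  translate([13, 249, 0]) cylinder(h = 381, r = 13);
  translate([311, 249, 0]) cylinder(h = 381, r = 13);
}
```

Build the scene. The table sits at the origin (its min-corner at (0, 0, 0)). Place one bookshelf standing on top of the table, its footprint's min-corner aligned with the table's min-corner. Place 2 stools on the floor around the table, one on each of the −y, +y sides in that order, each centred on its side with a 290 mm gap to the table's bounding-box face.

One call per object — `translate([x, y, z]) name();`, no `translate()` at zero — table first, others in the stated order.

table();
translate([0, 0, 718]) bookshelf();
translate([616, -552, 0]) stool();
translate([616, 1242, 0]) stool();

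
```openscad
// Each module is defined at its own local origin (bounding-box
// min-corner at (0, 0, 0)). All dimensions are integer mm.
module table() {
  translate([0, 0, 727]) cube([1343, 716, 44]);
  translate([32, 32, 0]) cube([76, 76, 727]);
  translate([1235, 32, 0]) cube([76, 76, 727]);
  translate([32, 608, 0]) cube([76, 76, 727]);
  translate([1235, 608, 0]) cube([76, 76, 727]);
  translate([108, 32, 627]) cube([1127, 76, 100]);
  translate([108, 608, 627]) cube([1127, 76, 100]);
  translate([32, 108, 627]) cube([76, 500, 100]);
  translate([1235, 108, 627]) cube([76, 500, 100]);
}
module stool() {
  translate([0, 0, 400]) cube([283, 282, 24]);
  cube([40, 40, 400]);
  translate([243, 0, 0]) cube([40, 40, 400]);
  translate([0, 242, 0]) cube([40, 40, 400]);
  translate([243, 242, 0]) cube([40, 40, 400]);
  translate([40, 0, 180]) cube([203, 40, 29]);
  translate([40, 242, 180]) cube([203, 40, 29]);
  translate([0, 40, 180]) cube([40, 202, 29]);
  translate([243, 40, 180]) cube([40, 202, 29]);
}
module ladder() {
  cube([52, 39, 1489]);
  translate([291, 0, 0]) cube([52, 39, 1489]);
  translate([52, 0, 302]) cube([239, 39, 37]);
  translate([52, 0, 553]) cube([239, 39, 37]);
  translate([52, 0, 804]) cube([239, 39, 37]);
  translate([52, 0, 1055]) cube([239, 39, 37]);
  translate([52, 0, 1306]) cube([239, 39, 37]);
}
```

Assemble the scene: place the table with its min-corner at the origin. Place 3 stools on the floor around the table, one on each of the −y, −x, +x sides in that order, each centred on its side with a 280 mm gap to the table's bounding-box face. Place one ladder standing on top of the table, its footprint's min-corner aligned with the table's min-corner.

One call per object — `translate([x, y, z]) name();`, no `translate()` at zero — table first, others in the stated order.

table();
translate([530, -562, 0]) stool();
translate([-563, 217, 0]) stool();
translate([1623, 217, 0]) stool();
translate([0, 0, 771]) ladder();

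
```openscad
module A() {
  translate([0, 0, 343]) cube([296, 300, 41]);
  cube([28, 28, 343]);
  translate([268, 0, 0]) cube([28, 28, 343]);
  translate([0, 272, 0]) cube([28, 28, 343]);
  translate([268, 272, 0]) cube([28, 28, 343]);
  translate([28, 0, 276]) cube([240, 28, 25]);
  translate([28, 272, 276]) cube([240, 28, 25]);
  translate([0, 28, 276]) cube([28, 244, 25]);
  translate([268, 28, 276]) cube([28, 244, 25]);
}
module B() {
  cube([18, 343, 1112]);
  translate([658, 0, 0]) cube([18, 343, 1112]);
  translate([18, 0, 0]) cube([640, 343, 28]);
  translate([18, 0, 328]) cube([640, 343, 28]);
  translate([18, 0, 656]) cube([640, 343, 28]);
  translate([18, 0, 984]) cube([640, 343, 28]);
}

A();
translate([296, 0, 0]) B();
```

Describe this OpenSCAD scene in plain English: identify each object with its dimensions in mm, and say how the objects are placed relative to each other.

A is a four-legged stool. The seat is a 296×300×41 mm slab whose top surface is at z = 384 mm; four square legs, each 28×28 mm in cross-section, run from the floor (z = 0) to the underside of the seat, each flush with a corner of the seat. Four stretchers, 28 mm wide and 25 mm tall, connect adjacent legs with their undersides at z = 276 mm, each running between the inner faces of the legs it joins and aligned with the legs' outer faces on the other axis.

B is an open bookshelf. Two side panels, each 18 mm thick, 343 mm deep and 1112 mm tall, stand 676 mm apart (outside-to-outside). Between them sit 4 shelves, each 28 mm thick and 343 mm deep, spanning the full gap between the sides. The bottom shelf rests on the floor (its underside at z = 0) and the clear gap between one shelf's top and the next shelf's underside is 300 mm.

The bookshelf is against the stool's +x side, with their −y faces flush.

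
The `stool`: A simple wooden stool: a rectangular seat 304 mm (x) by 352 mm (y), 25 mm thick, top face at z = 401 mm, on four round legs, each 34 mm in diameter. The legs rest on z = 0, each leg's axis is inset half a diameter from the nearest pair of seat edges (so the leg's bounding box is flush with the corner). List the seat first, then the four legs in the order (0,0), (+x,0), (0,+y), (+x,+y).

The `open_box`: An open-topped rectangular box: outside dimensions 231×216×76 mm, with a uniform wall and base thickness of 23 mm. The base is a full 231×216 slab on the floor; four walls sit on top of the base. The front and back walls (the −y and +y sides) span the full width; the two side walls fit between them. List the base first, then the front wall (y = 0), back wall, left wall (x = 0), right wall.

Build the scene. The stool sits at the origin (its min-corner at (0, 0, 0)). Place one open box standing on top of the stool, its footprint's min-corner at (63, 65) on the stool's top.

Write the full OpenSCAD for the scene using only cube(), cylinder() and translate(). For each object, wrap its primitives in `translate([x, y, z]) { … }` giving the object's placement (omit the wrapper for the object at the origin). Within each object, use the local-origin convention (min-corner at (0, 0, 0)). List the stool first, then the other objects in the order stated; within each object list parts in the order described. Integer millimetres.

translate([0, 0, 376]) cube([304, 352, 25]);
translate([17, 17, 0]) cylinder(h = 376, r = 17);
translate([287, 17, 0]) cylinder(h = 376, r = 17);
translate([17, 335, 0]) cylinder(h = 376, r = 17);
translate([287, 335, 0]) cylinder(h = 376, r = 17);
translate([63, 65, 401]) {
  cube([231, 216, 23]);
  translate([0, 0, 23]) cube([231, 23, 53]);
  translate([0, 193, 23]) cube([231, 23, 53]);
  translate([0, 23, 23]) cube([23, 170, 53]);
  translate([208, 23, 23]) cube([23, 170, 53]);
}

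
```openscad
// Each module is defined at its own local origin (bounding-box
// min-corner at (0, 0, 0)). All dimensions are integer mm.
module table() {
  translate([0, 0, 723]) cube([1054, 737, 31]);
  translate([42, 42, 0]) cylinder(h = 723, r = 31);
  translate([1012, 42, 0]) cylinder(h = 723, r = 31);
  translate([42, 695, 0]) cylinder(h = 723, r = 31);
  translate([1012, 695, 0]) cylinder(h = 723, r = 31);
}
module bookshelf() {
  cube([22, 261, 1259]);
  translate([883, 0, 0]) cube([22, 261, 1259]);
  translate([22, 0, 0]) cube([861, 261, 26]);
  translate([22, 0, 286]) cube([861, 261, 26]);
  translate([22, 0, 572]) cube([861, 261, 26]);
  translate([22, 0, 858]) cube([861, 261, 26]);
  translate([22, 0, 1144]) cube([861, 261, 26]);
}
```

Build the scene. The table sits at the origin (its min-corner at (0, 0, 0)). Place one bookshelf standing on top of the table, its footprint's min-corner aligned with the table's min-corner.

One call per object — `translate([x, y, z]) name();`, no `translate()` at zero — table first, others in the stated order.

table();
translate([0, 0, 754]) bookshelf();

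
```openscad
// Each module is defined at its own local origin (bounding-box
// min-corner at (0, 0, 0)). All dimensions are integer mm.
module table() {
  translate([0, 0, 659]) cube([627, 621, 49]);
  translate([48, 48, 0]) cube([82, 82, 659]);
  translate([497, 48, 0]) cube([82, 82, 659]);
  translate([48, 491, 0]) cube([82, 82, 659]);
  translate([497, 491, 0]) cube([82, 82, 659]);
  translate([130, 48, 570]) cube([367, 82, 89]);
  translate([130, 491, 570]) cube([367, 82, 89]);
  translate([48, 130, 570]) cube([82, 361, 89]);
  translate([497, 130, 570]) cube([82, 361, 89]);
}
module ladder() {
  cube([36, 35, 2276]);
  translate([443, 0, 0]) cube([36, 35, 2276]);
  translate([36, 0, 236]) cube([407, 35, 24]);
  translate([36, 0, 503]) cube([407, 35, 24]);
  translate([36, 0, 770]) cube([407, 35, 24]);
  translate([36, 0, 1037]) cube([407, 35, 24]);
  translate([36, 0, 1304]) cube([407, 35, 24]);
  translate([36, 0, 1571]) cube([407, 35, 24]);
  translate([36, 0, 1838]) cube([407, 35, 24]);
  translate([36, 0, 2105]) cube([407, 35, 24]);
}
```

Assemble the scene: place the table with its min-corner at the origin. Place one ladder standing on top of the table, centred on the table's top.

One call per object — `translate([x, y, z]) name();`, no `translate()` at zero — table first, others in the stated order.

table();
translate([74, 293, 708]) ladder();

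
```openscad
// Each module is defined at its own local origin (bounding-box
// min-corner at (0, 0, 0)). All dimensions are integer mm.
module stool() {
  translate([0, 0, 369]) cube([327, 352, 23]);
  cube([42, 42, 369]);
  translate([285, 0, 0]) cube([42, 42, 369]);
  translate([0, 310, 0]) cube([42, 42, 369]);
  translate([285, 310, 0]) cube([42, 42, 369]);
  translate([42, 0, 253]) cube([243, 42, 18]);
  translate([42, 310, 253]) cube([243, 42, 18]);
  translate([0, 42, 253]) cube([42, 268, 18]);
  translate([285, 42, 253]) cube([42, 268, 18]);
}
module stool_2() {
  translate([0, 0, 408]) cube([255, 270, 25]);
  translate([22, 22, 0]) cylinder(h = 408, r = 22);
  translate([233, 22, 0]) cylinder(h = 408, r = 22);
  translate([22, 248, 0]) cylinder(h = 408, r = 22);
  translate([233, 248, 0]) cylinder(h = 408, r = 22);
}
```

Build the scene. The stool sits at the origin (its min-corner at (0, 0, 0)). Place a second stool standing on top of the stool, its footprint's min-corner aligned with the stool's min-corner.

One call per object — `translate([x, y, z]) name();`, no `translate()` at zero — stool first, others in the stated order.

stool();
translate([0, 0, 392]) stool_2();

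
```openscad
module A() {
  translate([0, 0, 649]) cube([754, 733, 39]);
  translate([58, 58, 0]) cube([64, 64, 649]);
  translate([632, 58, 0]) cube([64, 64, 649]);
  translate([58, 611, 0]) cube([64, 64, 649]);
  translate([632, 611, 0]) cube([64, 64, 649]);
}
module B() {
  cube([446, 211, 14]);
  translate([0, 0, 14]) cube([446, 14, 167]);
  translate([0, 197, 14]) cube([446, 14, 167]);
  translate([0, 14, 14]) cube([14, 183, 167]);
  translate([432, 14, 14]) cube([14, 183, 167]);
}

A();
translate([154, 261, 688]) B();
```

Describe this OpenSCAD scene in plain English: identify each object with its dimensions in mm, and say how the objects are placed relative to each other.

A is a table: top 754 mm (x) × 733 mm (y), 39 mm thick, upper face at z = 688 mm, on four 64×64 mm square legs, each inset 58 mm from the nearest pair of top edges, running from z = 0 to the bottom of the top.

B is an open storage box with external size 446×211×181 mm and wall thickness 14 mm (the base is also 14 mm thick). The base covers the whole footprint; the four walls stand on the base, with the y-facing walls full-width and the x-facing walls fitting between their inner faces.

The open box is on top of the table, centred.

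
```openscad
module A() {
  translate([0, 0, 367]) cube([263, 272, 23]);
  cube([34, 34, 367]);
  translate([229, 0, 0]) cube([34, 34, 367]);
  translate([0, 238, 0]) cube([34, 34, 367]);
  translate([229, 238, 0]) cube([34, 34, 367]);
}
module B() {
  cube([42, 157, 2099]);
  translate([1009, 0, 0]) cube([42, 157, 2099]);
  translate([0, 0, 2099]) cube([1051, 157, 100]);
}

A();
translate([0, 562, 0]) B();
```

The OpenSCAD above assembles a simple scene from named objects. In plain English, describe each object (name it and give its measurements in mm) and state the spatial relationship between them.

A is a four-legged stool. The seat is 263×272 mm, 23 mm thick, top at z = 390 mm. It stands on four square legs, each 34×34 mm in cross-section, from z = 0 to the seat underside, each flush with a corner of the seat.

B is a rectangular door frame: two vertical jambs of 42×157 mm section, 2099 mm tall, with a clear opening 967 mm wide between their inner faces. A header 100 mm tall and 157 mm deep lies on top of the jambs and spans the full outside width.

The door frame is on the floor beside the stool on its +y side.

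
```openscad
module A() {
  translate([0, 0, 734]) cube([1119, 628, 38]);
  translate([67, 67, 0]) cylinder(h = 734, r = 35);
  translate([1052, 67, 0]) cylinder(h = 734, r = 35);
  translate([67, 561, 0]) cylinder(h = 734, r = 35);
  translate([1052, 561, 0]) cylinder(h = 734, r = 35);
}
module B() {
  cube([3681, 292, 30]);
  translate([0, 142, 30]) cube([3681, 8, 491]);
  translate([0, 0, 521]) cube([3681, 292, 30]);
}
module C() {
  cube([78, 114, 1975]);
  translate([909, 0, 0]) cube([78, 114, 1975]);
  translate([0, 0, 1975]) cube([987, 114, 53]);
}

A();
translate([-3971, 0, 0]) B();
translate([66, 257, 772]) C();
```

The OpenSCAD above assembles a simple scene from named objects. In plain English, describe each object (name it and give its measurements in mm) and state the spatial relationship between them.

A is a table with a 1119×628 mm rectangular top, 38 mm thick, top surface at z = 772 mm, supported by four round legs of 70 mm diameter, each leg's bounding box inset 32 mm from the nearest pair of top edges, running from the floor.

B is an I-beam lying along x, 3681 mm long. Overall section height 551 mm. Two flanges 292 mm wide (y) and 30 mm thick, one on the floor and one at the top; a web 8 mm thick runs between them, centred on the flange width.

C is a door frame. The clear opening is 831 mm wide and 1975 mm high. Two 78 mm wide jambs, 114 mm deep, stand either side of the opening from the floor to the top of the opening. A 53 mm thick head sits across the top of both jambs, spanning the full outside width of the frame.

The I-beam is on the floor beside the table on its −x side. The door frame is on top of the table, centred.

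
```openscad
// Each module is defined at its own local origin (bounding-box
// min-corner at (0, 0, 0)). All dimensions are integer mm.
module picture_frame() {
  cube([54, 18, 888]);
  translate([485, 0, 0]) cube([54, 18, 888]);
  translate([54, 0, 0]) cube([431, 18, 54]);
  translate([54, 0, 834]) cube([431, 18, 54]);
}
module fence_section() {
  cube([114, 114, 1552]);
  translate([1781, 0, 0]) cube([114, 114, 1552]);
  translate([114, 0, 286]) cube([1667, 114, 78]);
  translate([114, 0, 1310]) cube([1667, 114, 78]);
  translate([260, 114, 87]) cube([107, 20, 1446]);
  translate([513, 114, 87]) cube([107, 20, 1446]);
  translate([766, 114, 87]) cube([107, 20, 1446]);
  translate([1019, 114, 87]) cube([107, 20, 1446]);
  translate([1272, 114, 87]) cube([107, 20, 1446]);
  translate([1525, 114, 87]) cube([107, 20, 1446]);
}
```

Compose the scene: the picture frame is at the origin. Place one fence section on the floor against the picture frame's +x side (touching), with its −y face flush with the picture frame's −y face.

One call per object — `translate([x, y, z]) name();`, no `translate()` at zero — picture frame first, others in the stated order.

picture_frame();
translate([539, 0, 0]) fence_section();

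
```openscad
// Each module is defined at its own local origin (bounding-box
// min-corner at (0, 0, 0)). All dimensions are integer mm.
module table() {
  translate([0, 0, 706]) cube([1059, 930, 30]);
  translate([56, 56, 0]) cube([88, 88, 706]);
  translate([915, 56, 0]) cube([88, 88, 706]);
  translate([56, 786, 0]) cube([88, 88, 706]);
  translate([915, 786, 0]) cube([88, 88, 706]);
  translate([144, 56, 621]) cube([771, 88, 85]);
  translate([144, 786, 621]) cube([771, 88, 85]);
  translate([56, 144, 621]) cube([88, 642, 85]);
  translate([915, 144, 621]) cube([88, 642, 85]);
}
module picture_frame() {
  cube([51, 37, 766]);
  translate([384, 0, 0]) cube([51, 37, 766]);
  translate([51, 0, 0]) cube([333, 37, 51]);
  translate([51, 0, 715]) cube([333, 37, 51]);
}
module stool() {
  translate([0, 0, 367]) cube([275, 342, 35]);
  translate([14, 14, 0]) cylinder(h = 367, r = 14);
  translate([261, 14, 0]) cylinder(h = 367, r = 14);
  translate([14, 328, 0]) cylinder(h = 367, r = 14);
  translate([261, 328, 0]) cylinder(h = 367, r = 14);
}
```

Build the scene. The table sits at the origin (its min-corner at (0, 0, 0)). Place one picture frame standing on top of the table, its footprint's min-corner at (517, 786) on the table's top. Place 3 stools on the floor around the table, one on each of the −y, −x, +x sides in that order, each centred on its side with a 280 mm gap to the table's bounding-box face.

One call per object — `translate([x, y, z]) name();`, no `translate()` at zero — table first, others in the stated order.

table();
translate([517, 786, 736]) picture_frame();
translate([392, -622, 0]) stool();
translate([-555, 294, 0]) stool();
translate([1339, 294, 0]) stool();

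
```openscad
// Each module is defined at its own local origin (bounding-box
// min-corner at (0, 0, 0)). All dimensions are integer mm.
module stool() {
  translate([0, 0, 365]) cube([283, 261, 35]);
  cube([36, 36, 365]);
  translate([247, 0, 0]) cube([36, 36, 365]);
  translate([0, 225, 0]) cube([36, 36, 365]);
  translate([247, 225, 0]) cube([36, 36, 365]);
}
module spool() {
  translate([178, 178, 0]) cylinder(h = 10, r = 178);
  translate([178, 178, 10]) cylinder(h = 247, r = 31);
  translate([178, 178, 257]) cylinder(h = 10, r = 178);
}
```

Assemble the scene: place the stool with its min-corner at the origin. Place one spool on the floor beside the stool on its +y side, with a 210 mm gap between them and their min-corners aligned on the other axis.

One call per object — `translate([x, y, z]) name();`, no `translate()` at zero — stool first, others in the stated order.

stool();
translate([0, 471, 0]) spool();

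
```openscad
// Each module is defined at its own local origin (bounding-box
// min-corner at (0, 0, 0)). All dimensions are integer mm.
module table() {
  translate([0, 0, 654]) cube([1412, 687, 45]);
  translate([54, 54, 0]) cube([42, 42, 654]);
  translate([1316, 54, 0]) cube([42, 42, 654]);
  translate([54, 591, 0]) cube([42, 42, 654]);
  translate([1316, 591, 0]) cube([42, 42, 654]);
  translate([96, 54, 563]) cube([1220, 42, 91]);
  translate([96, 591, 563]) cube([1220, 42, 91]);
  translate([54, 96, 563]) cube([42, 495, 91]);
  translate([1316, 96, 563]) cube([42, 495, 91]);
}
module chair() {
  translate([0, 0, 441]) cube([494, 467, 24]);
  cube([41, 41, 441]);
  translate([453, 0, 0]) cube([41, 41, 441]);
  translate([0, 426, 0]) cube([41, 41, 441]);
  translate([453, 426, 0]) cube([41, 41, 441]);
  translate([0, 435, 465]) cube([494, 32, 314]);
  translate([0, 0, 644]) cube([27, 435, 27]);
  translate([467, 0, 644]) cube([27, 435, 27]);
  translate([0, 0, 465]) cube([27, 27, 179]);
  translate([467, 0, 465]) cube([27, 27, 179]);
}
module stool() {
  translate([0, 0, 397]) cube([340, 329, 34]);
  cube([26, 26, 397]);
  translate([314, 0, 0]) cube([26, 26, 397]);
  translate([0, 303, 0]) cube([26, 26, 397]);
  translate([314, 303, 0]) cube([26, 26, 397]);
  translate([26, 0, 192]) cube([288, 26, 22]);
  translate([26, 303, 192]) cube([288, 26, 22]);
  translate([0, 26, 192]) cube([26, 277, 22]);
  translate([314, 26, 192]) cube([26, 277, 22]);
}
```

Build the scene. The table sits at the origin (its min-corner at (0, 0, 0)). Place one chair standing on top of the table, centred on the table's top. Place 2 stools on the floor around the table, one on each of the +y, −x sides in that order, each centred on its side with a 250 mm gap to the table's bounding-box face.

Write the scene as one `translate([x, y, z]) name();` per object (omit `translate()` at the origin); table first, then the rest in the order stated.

table();
translate([459, 110, 699]) chair();
translate([536, 937, 0]) stool();
translate([-590, 179, 0]) stool();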